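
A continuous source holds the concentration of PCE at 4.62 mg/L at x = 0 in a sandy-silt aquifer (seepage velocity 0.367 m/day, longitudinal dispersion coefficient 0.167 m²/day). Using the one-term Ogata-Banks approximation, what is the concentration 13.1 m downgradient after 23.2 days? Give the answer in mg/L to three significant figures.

0.230 mg/L

For a continuous step input, C/C₀ ≈ ½·erfc((x−vt)/(2√(Dt))).
vt = 0.367 × 23.2 = 8.5144 m and 2√(Dt) = 2√(0.167 × 23.2) = 3.937 m.
Argument (x−vt)/(2√(Dt)) = (13.1 − 8.5144)/3.937 = 1.165; ½·erfc(1.165) = 0.04972.
C = 4.62 × 0.04972 = 0.230 mg/L.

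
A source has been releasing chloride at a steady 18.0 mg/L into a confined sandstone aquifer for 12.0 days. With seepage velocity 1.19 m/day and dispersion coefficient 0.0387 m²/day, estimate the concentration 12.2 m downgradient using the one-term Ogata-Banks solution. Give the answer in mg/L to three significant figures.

17.7 mg/L

For a continuous step input, C/C₀ ≈ ½·erfc((x−vt)/(2√(Dt))).
vt = 1.19 × 12.0 = 14.28 m and 2√(Dt) = 2√(0.0387 × 12.0) = 1.363 m.
Argument (x−vt)/(2√(Dt)) = (12.2 − 14.28)/1.363 = -1.526; ½·erfc(-1.526) = 0.9845.
C = 18.0 × 0.9845 = 17.7 mg/L.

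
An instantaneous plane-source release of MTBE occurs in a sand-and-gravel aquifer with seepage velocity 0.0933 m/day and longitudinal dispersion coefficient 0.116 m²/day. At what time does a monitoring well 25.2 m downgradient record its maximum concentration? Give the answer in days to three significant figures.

257 days

For the 1D instantaneous-source solution, setting ∂C/∂t = 0 at fixed x gives v²t² + 2Dt − x² = 0, so t = (√(D² + v²x²) − D)/v².
√(D² + v²x²) = √(0.116² + 0.0933² × 25.2²) = 2.354; v² = 0.00870489.
t = (2.354 − 0.116)/0.00870489 = 257 days (vs. the pure-advection estimate x/v = 270 d).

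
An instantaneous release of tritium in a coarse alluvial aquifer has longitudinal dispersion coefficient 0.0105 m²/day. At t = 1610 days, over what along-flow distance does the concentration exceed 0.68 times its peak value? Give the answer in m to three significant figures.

10.2 m

The plume is Gaussian with σ = √(2Dt) = √(2 × 0.0105 × 1610) = 5.815 m.
C/C_peak = exp(−Δx²/(2σ²)) = 0.68 ⇒ Δx = σ·√(−2 ln 0.68) = 5.815 × 0.8783 = 5.107 m.
Width = 2Δx = 10.2 m.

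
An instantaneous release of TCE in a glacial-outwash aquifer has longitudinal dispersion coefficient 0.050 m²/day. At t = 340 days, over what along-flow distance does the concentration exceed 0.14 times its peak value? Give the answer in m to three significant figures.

23.1 m

The plume is Gaussian with σ = √(2Dt) = √(2 × 0.050 × 340) = 5.831 m.
C/C_peak = exp(−Δx²/(2σ²)) = 0.14 ⇒ Δx = σ·√(−2 ln 0.14) = 5.831 × 1.983 = 11.56 m.
Width = 2Δx = 23.1 m.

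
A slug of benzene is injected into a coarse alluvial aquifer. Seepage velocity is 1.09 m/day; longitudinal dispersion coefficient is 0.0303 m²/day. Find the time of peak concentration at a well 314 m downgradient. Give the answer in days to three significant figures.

288 days

For the 1D instantaneous-source solution, setting ∂C/∂t = 0 at fixed x gives v²t² + 2Dt − x² = 0, so t = (√(D² + v²x²) − D)/v².
√(D² + v²x²) = √(0.0303² + 1.09² × 314²) = 342.3; v² = 1.1881.
t = (342.3 − 0.0303)/1.1881 = 288 days (vs. the pure-advection estimate x/v = 288 d).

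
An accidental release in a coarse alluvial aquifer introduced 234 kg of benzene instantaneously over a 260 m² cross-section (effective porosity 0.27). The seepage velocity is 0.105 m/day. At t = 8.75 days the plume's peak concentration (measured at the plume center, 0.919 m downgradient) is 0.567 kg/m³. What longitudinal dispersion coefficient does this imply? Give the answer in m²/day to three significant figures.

At the plume center C_max = M/(n_e·A·√(4πDt)), so D = M²/(4πt·(n_e·A·C_max)²).
n_e·A·C_max = 0.27 × 260 × 0.567 = 39.80 kg/m.
D = 234²/(4π × 8.75 × 39.80²) = 0.314 m²/day.

0.314 m²/day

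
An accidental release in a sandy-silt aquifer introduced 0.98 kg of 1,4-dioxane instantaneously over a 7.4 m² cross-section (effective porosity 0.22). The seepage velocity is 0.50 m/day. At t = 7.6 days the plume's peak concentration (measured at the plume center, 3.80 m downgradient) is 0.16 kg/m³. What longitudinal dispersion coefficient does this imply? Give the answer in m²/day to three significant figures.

0.148 m²/day

At the plume center C_max = M/(n_e·A·√(4πDt)), so D = M²/(4πt·(n_e·A·C_max)²).
n_e·A·C_max = 0.22 × 7.4 × 0.16 = 0.2605 kg/m.
D = 0.98²/(4π × 7.6 × 0.2605²) = 0.148 m²/day.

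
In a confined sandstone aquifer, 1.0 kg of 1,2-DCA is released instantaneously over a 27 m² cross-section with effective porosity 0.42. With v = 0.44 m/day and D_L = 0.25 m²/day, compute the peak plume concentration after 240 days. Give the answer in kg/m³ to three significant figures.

0.00321 kg/m³

The peak of an instantaneous 1D plume sits at x = vt; there the Gaussian factor is 1 and C_max = M/(n_e·A·√(4πDt)), where n_e·A is the pore area the mass is dissolved in.
√(4πDt) = √(4π × 0.25 × 240) = 27.46 m, so C_max = 1.0/(0.42 × 27 × 27.46) = 0.00321 kg/m³.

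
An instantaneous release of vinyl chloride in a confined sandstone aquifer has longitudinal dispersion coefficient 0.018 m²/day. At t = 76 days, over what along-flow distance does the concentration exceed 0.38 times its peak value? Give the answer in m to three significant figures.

The plume is Gaussian with σ = √(2Dt) = √(2 × 0.018 × 76) = 1.654 m.
C/C_peak = exp(−Δx²/(2σ²)) = 0.38 ⇒ Δx = σ·√(−2 ln 0.38) = 1.654 × 1.391 = 2.301 m.
Width = 2Δx = 4.60 m.

4.60 m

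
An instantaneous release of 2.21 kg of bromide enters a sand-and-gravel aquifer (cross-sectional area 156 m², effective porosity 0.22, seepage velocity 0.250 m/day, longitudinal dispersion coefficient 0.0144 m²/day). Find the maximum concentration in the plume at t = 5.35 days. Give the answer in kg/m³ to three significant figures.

0.0654 kg/m³

The peak of an instantaneous 1D plume sits at x = vt; there the Gaussian factor is 1 and C_max = M/(n_e·A·√(4πDt)), where n_e·A is the pore area the mass is dissolved in.
√(4πDt) = √(4π × 0.0144 × 5.35) = 0.9839 m, so C_max = 2.21/(0.22 × 156 × 0.9839) = 0.0654 kg/m³.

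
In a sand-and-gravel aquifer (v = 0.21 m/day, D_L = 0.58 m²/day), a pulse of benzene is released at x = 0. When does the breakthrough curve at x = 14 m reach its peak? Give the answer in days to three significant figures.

For the 1D instantaneous-source solution, setting ∂C/∂t = 0 at fixed x gives v²t² + 2Dt − x² = 0, so t = (√(D² + v²x²) − D)/v².
√(D² + v²x²) = √(0.58² + 0.21² × 14²) = 2.997; v² = 0.0441.
t = (2.997 − 0.58)/0.0441 = 54.8 days (vs. the pure-advection estimate x/v = 66.7 d).

54.8 days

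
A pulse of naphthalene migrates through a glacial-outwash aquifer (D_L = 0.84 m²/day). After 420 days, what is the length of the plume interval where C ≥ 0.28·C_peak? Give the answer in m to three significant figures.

84.8 m

The plume is Gaussian with σ = √(2Dt) = √(2 × 0.84 × 420) = 26.56 m.
C/C_peak = exp(−Δx²/(2σ²)) = 0.28 ⇒ Δx = σ·√(−2 ln 0.28) = 26.56 × 1.596 = 42.39 m.
Width = 2Δx = 84.8 m.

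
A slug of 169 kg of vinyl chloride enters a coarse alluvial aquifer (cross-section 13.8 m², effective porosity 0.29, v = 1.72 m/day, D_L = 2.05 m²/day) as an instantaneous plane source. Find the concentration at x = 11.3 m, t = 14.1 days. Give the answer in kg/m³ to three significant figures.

For an instantaneous plane source, C(x,t) = M/(n_e·A·√(4πDt)) · exp(−(x−vt)²/(4Dt)), with n_e·A the pore (flow) area.
Plume center vt = 1.72 × 14.1 = 24.252 m, so the well at 11.3 m is 12.952 m upgradient of the peak.
√(4πDt) = 19.06 m, giving peak height M/(n_e·A·√(4πDt)) = 169/(0.29 × 13.8 × 19.06) = 2.216 kg/m³.
(x−vt)²/(4Dt) = (-12.952)²/(4 × 2.05 × 14.1) = 1.451; exp(−1.451) = 0.2343.
C = 2.216 × 0.2343 = 0.519 kg/m³.

0.519 kg/m³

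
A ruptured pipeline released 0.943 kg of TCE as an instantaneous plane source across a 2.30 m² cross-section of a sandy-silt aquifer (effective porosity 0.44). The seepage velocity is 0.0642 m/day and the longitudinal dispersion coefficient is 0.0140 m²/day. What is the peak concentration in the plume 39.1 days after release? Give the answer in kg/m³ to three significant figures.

The peak of an instantaneous 1D plume sits at x = vt; there the Gaussian factor is 1 and C_max = M/(n_e·A·√(4πDt)), where n_e·A is the pore area the mass is dissolved in.
√(4πDt) = √(4π × 0.0140 × 39.1) = 2.623 m, so C_max = 0.943/(0.44 × 2.30 × 2.623) = 0.355 kg/m³.

0.355 kg/m³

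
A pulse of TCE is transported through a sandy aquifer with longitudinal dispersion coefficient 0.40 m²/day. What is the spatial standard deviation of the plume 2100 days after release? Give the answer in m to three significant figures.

Dispersive spreading gives a Gaussian with σ² = 2Dt; advection only shifts the center.
σ = √(2 × 0.40 × 2100) = 41.0 m.

41.0 m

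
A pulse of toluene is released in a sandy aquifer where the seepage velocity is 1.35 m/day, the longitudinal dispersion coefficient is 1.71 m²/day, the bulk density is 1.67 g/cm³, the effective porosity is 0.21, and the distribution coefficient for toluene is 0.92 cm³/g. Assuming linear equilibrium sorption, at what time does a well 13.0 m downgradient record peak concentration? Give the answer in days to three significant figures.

Retardation factor R = 1 + ρ_b·K_d/n = 1 + 1.67 × 0.92/0.21 = 8.316.
Sorption retards both mechanisms: v_R = v/R = 0.1623 m/day, D_R = D/R = 0.2056 m²/day.
Peak time from v_R²t² + 2D_R t − x² = 0: t = (√(D_R² + v_R²x²) − D_R)/v_R².
√(D_R² + v_R²x²) = √(0.2056² + 0.1623² × 13.0²) = 2.120; v_R² = 0.02634.
t = (2.120 − 0.2056)/0.02634 = 72.7 days.

72.7 days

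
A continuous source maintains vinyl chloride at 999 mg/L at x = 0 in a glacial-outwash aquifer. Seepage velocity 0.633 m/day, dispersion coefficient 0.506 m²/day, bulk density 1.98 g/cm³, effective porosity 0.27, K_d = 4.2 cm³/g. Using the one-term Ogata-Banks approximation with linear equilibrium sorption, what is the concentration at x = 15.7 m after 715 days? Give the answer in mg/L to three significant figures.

379 mg/L

Retardation factor R = 1 + ρ_b·K_d/n = 1 + 1.98 × 4.2/0.27 = 31.80.
Sorption retards both mechanisms: v_R = v/R = 0.01991 m/day, D_R = D/R = 0.01591 m²/day.
v_R·t = 0.01991 × 715 = 14.23565 m; 2√(D_R t) = 6.746 m; argument = (15.7 − 14.23565)/6.746 = 0.2171.
C = C₀ × ½·erfc(0.2171) = 999 × 0.3794 = 379 mg/L.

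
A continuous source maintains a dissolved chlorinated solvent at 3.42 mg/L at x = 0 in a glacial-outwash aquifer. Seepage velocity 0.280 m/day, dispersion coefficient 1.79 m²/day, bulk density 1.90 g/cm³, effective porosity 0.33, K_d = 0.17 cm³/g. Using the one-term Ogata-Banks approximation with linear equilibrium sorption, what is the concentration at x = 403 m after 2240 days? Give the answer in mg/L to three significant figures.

0.302 mg/L

Retardation factor R = 1 + ρ_b·K_d/n = 1 + 1.90 × 0.17/0.33 = 1.979.
Sorption retards both mechanisms: v_R = v/R = 0.1415 m/day, D_R = D/R = 0.9045 m²/day.
v_R·t = 0.1415 × 2240 = 316.96 m; 2√(D_R t) = 90.02 m; argument = (403 − 316.96)/90.02 = 0.9558.
C = C₀ × ½·erfc(0.9558) = 3.42 × 0.08823 = 0.302 mg/L.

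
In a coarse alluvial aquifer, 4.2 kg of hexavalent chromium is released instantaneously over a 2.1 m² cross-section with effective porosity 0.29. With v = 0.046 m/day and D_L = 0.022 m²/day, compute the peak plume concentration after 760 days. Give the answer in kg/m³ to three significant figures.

0.476 kg/m³

The peak of an instantaneous 1D plume sits at x = vt; there the Gaussian factor is 1 and C_max = M/(n_e·A·√(4πDt)), where n_e·A is the pore area the mass is dissolved in.
√(4πDt) = √(4π × 0.022 × 760) = 14.50 m, so C_max = 4.2/(0.29 × 2.1 × 14.50) = 0.476 kg/m³.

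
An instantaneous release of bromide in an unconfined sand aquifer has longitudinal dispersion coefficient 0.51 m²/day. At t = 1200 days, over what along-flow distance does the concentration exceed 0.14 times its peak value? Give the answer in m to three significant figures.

139 m

The plume is Gaussian with σ = √(2Dt) = √(2 × 0.51 × 1200) = 34.99 m.
C/C_peak = exp(−Δx²/(2σ²)) = 0.14 ⇒ Δx = σ·√(−2 ln 0.14) = 34.99 × 1.983 = 69.39 m.
Width = 2Δx = 139 m.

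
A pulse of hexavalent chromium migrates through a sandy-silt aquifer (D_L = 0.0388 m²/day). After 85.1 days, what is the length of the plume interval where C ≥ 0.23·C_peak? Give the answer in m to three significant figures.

8.81 m

The plume is Gaussian with σ = √(2Dt) = √(2 × 0.0388 × 85.1) = 2.570 m.
C/C_peak = exp(−Δx²/(2σ²)) = 0.23 ⇒ Δx = σ·√(−2 ln 0.23) = 2.570 × 1.714 = 4.405 m.
Width = 2Δx = 8.81 m.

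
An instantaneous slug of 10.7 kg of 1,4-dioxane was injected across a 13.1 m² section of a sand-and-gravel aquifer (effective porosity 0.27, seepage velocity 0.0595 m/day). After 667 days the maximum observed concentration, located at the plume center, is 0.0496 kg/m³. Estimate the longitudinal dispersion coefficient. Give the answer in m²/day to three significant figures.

At the plume center C_max = M/(n_e·A·√(4πDt)), so D = M²/(4πt·(n_e·A·C_max)²).
n_e·A·C_max = 0.27 × 13.1 × 0.0496 = 0.1754 kg/m.
D = 10.7²/(4π × 667 × 0.1754²) = 0.444 m²/day.

0.444 m²/day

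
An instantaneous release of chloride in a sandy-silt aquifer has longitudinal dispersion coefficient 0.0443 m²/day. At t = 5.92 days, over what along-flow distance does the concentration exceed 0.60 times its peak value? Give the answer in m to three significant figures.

1.46 m

The plume is Gaussian with σ = √(2Dt) = √(2 × 0.0443 × 5.92) = 0.7242 m.
C/C_peak = exp(−Δx²/(2σ²)) = 0.60 ⇒ Δx = σ·√(−2 ln 0.60) = 0.7242 × 1.011 = 0.7322 m.
Width = 2Δx = 1.46 m.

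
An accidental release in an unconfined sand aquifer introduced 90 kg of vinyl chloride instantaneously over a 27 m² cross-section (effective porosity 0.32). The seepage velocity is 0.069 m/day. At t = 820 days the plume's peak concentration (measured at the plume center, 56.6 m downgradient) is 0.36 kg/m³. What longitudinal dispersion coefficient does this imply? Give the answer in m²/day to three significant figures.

0.0813 m²/day

At the plume center C_max = M/(n_e·A·√(4πDt)), so D = M²/(4πt·(n_e·A·C_max)²).
n_e·A·C_max = 0.32 × 27 × 0.36 = 3.110 kg/m.
D = 90²/(4π × 820 × 3.110²) = 0.0813 m²/day.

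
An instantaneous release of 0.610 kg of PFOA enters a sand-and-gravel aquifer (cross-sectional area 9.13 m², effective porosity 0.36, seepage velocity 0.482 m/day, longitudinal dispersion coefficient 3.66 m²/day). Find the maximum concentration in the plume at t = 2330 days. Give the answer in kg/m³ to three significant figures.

The peak of an instantaneous 1D plume sits at x = vt; there the Gaussian factor is 1 and C_max = M/(n_e·A·√(4πDt)), where n_e·A is the pore area the mass is dissolved in.
√(4πDt) = √(4π × 3.66 × 2330) = 327.4 m, so C_max = 0.610/(0.36 × 9.13 × 327.4) = 0.000567 kg/m³.

0.000567 kg/m³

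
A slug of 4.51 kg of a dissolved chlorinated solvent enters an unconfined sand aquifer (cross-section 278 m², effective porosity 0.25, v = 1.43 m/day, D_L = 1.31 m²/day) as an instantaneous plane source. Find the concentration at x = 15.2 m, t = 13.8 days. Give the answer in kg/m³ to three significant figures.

For an instantaneous plane source, C(x,t) = M/(n_e·A·√(4πDt)) · exp(−(x−vt)²/(4Dt)), with n_e·A the pore (flow) area.
Plume center vt = 1.43 × 13.8 = 19.734 m, so the well at 15.2 m is 4.534 m upgradient of the peak.
√(4πDt) = 15.07 m, giving peak height M/(n_e·A·√(4πDt)) = 4.51/(0.25 × 278 × 15.07) = 0.004306 kg/m³.
(x−vt)²/(4Dt) = (-4.534)²/(4 × 1.31 × 13.8) = 0.2843; exp(−0.2843) = 0.7525.
C = 0.004306 × 0.7525 = 0.00324 kg/m³.

0.00324 kg/m³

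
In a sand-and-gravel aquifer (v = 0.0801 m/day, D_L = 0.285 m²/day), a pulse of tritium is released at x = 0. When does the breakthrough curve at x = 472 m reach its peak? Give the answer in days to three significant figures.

For the 1D instantaneous-source solution, setting ∂C/∂t = 0 at fixed x gives v²t² + 2Dt − x² = 0, so t = (√(D² + v²x²) − D)/v².
√(D² + v²x²) = √(0.285² + 0.0801² × 472²) = 37.81; v² = 0.00641601.
t = (37.81 − 0.285)/0.00641601 = 5850 days (vs. the pure-advection estimate x/v = 5890 d).

5850 days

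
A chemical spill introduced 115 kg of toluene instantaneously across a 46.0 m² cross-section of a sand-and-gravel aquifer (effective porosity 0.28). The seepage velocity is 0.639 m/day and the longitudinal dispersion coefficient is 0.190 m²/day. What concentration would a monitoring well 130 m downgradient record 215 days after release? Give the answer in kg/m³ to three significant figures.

0.282 kg/m³

For an instantaneous plane source, C(x,t) = M/(n_e·A·√(4πDt)) · exp(−(x−vt)²/(4Dt)), with n_e·A the pore (flow) area.
Plume center vt = 0.639 × 215 = 137.385 m, so the well at 130 m is 7.385 m upgradient of the peak.
√(4πDt) = 22.66 m, giving peak height M/(n_e·A·√(4πDt)) = 115/(0.28 × 46.0 × 22.66) = 0.3940 kg/m³.
(x−vt)²/(4Dt) = (-7.385)²/(4 × 0.190 × 215) = 0.3338; exp(−0.3338) = 0.7162.
C = 0.3940 × 0.7162 = 0.282 kg/m³.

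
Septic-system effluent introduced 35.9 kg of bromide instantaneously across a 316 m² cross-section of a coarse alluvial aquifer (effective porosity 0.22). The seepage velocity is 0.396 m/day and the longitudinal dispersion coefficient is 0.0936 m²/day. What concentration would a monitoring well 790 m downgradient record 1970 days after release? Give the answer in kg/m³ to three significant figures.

0.00940 kg/m³

For an instantaneous plane source, C(x,t) = M/(n_e·A·√(4πDt)) · exp(−(x−vt)²/(4Dt)), with n_e·A the pore (flow) area.
Plume center vt = 0.396 × 1970 = 780.12 m, so the well at 790 m is 9.88 m downgradient of the peak.
√(4πDt) = 48.14 m, giving peak height M/(n_e·A·√(4πDt)) = 35.9/(0.22 × 316 × 48.14) = 0.01073 kg/m³.
(x−vt)²/(4Dt) = (9.88)²/(4 × 0.0936 × 1970) = 0.1323; exp(−0.1323) = 0.8761.
C = 0.01073 × 0.8761 = 0.00940 kg/m³.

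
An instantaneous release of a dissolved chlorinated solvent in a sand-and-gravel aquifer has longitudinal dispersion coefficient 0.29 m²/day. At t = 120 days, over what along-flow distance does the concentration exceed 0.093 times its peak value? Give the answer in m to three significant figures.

The plume is Gaussian with σ = √(2Dt) = √(2 × 0.29 × 120) = 8.343 m.
C/C_peak = exp(−Δx²/(2σ²)) = 0.093 ⇒ Δx = σ·√(−2 ln 0.093) = 8.343 × 2.180 = 18.19 m.
Width = 2Δx = 36.4 m.

36.4 m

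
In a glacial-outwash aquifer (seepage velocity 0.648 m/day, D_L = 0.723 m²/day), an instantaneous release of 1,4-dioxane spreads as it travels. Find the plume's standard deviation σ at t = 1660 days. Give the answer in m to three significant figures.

49.0 m

Dispersive spreading gives a Gaussian with σ² = 2Dt; advection only shifts the center.
σ = √(2 × 0.723 × 1660) = 49.0 m.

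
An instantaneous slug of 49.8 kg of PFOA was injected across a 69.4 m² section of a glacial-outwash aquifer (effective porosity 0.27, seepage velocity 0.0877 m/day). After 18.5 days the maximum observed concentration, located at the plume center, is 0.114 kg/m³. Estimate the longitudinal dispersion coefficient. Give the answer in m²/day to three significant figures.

2.34 m²/day

At the plume center C_max = M/(n_e·A·√(4πDt)), so D = M²/(4πt·(n_e·A·C_max)²).
n_e·A·C_max = 0.27 × 69.4 × 0.114 = 2.136 kg/m.
D = 49.8²/(4π × 18.5 × 2.136²) = 2.34 m²/day.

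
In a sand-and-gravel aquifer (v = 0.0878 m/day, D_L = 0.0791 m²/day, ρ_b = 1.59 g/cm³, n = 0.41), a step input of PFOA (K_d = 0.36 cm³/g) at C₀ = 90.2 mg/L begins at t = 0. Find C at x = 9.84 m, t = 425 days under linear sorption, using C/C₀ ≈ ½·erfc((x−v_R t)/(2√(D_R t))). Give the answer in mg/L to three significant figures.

Retardation factor R = 1 + ρ_b·K_d/n = 1 + 1.59 × 0.36/0.41 = 2.396.
Sorption retards both mechanisms: v_R = v/R = 0.03664 m/day, D_R = D/R = 0.03301 m²/day.
v_R·t = 0.03664 × 425 = 15.572 m; 2√(D_R t) = 7.491 m; argument = (9.84 − 15.572)/7.491 = -0.7652.
C = C₀ × ½·erfc(-0.7652) = 90.2 × 0.8604 = 77.6 mg/L.

77.6 mg/L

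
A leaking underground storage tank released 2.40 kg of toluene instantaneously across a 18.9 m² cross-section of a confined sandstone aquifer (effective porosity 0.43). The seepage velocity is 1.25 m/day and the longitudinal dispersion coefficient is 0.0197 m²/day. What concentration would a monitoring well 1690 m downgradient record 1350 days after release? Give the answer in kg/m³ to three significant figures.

0.0152 kg/m³

For an instantaneous plane source, C(x,t) = M/(n_e·A·√(4πDt)) · exp(−(x−vt)²/(4Dt)), with n_e·A the pore (flow) area.
Plume center vt = 1.25 × 1350 = 1687.5 m, so the well at 1690 m is 2.5 m downgradient of the peak.
√(4πDt) = 18.28 m, giving peak height M/(n_e·A·√(4πDt)) = 2.40/(0.43 × 18.9 × 18.28) = 0.01615 kg/m³.
(x−vt)²/(4Dt) = (2.5)²/(4 × 0.0197 × 1350) = 0.05875; exp(−0.05875) = 0.9429.
C = 0.01615 × 0.9429 = 0.0152 kg/m³.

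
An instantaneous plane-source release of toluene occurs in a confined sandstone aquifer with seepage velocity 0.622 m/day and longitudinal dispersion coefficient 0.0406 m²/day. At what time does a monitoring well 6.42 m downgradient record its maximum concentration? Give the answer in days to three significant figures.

10.2 days

For the 1D instantaneous-source solution, setting ∂C/∂t = 0 at fixed x gives v²t² + 2Dt − x² = 0, so t = (√(D² + v²x²) − D)/v².
√(D² + v²x²) = √(0.0406² + 0.622² × 6.42²) = 3.993; v² = 0.386884.
t = (3.993 − 0.0406)/0.386884 = 10.2 days (vs. the pure-advection estimate x/v = 10.3 d).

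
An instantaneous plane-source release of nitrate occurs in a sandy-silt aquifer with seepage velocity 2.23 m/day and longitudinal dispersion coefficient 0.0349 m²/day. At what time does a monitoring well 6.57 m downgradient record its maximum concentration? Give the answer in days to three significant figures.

For the 1D instantaneous-source solution, setting ∂C/∂t = 0 at fixed x gives v²t² + 2Dt − x² = 0, so t = (√(D² + v²x²) − D)/v².
√(D² + v²x²) = √(0.0349² + 2.23² × 6.57²) = 14.65; v² = 4.9729.
t = (14.65 − 0.0349)/4.9729 = 2.94 days (vs. the pure-advection estimate x/v = 2.95 d).

2.94 days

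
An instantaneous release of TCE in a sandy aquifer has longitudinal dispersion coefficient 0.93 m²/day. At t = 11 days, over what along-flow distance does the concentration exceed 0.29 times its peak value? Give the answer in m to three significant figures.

The plume is Gaussian with σ = √(2Dt) = √(2 × 0.93 × 11) = 4.523 m.
C/C_peak = exp(−Δx²/(2σ²)) = 0.29 ⇒ Δx = σ·√(−2 ln 0.29) = 4.523 × 1.573 = 7.115 m.
Width = 2Δx = 14.2 m.

14.2 m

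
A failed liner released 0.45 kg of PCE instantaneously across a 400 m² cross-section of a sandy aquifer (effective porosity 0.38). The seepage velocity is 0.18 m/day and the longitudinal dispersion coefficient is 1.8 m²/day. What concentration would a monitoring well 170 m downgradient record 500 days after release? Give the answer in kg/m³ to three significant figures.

4.71e-06 kg/m³

For an instantaneous plane source, C(x,t) = M/(n_e·A·√(4πDt)) · exp(−(x−vt)²/(4Dt)), with n_e·A the pore (flow) area.
Plume center vt = 0.18 × 500 = 90 m, so the well at 170 m is 80 m downgradient of the peak.
√(4πDt) = 106.3 m, giving peak height M/(n_e·A·√(4πDt)) = 0.45/(0.38 × 400 × 106.3) = 2.785e-05 kg/m³.
(x−vt)²/(4Dt) = (80)²/(4 × 1.8 × 500) = 1.778; exp(−1.778) = 0.1690.
C = 2.785e-05 × 0.1690 = 4.71e-06 kg/m³.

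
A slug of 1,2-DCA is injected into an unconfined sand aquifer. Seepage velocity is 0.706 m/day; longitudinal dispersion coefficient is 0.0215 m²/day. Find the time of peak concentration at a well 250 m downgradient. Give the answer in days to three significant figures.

For the 1D instantaneous-source solution, setting ∂C/∂t = 0 at fixed x gives v²t² + 2Dt − x² = 0, so t = (√(D² + v²x²) − D)/v².
√(D² + v²x²) = √(0.0215² + 0.706² × 250²) = 176.5; v² = 0.498436.
t = (176.5 − 0.0215)/0.498436 = 354 days (vs. the pure-advection estimate x/v = 354 d).

354 days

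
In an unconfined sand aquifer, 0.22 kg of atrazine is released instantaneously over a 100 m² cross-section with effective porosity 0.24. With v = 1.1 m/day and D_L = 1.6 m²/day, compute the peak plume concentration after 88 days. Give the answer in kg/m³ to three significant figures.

0.000218 kg/m³

The peak of an instantaneous 1D plume sits at x = vt; there the Gaussian factor is 1 and C_max = M/(n_e·A·√(4πDt)), where n_e·A is the pore area the mass is dissolved in.
√(4πDt) = √(4π × 1.6 × 88) = 42.06 m, so C_max = 0.22/(0.24 × 100 × 42.06) = 0.000218 kg/m³.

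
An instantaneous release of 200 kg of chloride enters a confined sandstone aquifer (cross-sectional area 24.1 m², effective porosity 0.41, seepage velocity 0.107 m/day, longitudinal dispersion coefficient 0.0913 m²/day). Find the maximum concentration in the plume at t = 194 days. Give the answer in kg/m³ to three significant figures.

1.36 kg/m³

The peak of an instantaneous 1D plume sits at x = vt; there the Gaussian factor is 1 and C_max = M/(n_e·A·√(4πDt)), where n_e·A is the pore area the mass is dissolved in.
√(4πDt) = √(4π × 0.0913 × 194) = 14.92 m, so C_max = 200/(0.41 × 24.1 × 14.92) = 1.36 kg/m³.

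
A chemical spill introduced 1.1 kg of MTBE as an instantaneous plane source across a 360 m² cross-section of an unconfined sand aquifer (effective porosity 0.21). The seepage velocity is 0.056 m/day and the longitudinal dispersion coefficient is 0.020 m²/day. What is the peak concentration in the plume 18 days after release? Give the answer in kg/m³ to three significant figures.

0.00684 kg/m³

The peak of an instantaneous 1D plume sits at x = vt; there the Gaussian factor is 1 and C_max = M/(n_e·A·√(4πDt)), where n_e·A is the pore area the mass is dissolved in.
√(4πDt) = √(4π × 0.020 × 18) = 2.127 m, so C_max = 1.1/(0.21 × 360 × 2.127) = 0.00684 kg/m³.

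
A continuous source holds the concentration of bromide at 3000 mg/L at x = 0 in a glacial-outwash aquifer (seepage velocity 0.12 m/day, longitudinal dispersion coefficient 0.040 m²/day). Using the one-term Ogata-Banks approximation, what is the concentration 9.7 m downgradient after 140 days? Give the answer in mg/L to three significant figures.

2950 mg/L

For a continuous step input, C/C₀ ≈ ½·erfc((x−vt)/(2√(Dt))).
vt = 0.12 × 140 = 16.8 m and 2√(Dt) = 2√(0.040 × 140) = 4.733 m.
Argument (x−vt)/(2√(Dt)) = (9.7 − 16.8)/4.733 = -1.500; ½·erfc(-1.500) = 0.9831.
C = 3000 × 0.9831 = 2950 mg/L.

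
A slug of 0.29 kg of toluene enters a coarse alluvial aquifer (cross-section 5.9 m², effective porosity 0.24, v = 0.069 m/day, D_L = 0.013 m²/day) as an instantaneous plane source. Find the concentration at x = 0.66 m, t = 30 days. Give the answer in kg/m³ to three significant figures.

For an instantaneous plane source, C(x,t) = M/(n_e·A·√(4πDt)) · exp(−(x−vt)²/(4Dt)), with n_e·A the pore (flow) area.
Plume center vt = 0.069 × 30 = 2.07 m, so the well at 0.66 m is 1.41 m upgradient of the peak.
√(4πDt) = 2.214 m, giving peak height M/(n_e·A·√(4πDt)) = 0.29/(0.24 × 5.9 × 2.214) = 0.09250 kg/m³.
(x−vt)²/(4Dt) = (-1.41)²/(4 × 0.013 × 30) = 1.274; exp(−1.274) = 0.2797.
C = 0.09250 × 0.2797 = 0.0259 kg/m³.

0.0259 kg/m³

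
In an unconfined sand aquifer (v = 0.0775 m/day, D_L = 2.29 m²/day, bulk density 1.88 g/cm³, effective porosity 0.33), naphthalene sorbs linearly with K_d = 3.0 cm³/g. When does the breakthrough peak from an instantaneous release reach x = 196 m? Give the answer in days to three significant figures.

Retardation factor R = 1 + ρ_b·K_d/n = 1 + 1.88 × 3.0/0.33 = 18.09.
Sorption retards both mechanisms: v_R = v/R = 0.004284 m/day, D_R = D/R = 0.1266 m²/day.
Peak time from v_R²t² + 2D_R t − x² = 0: t = (√(D_R² + v_R²x²) − D_R)/v_R².
√(D_R² + v_R²x²) = √(0.1266² + 0.004284² × 196²) = 0.8492; v_R² = 1.835e-05.
t = (0.8492 − 0.1266)/1.835e-05 = 39400 days.

39400 days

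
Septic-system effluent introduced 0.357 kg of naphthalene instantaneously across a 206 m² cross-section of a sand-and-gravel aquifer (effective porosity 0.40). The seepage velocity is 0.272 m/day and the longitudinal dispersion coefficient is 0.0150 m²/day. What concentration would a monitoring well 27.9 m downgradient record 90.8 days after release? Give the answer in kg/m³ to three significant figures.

0.000159 kg/m³

For an instantaneous plane source, C(x,t) = M/(n_e·A·√(4πDt)) · exp(−(x−vt)²/(4Dt)), with n_e·A the pore (flow) area.
Plume center vt = 0.272 × 90.8 = 24.6976 m, so the well at 27.9 m is 3.2024 m downgradient of the peak.
√(4πDt) = 4.137 m, giving peak height M/(n_e·A·√(4πDt)) = 0.357/(0.40 × 206 × 4.137) = 0.001047 kg/m³.
(x−vt)²/(4Dt) = (3.2024)²/(4 × 0.0150 × 90.8) = 1.882; exp(−1.882) = 0.1523.
C = 0.001047 × 0.1523 = 0.000159 kg/m³.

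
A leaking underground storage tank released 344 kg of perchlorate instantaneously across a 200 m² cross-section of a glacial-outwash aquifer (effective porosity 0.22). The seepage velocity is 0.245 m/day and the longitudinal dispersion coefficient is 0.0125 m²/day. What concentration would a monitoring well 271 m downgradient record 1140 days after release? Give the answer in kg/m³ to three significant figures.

0.174 kg/m³

For an instantaneous plane source, C(x,t) = M/(n_e·A·√(4πDt)) · exp(−(x−vt)²/(4Dt)), with n_e·A the pore (flow) area.
Plume center vt = 0.245 × 1140 = 279.3 m, so the well at 271 m is 8.3 m upgradient of the peak.
√(4πDt) = 13.38 m, giving peak height M/(n_e·A·√(4πDt)) = 344/(0.22 × 200 × 13.38) = 0.5843 kg/m³.
(x−vt)²/(4Dt) = (-8.3)²/(4 × 0.0125 × 1140) = 1.209; exp(−1.209) = 0.2985.
C = 0.5843 × 0.2985 = 0.174 kg/m³.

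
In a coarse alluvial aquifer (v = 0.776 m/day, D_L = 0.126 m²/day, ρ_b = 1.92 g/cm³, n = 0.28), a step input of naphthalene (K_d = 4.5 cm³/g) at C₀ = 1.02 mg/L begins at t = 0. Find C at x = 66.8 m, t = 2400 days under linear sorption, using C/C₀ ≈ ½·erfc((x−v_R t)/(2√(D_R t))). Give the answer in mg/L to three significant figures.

Retardation factor R = 1 + ρ_b·K_d/n = 1 + 1.92 × 4.5/0.28 = 31.86.
Sorption retards both mechanisms: v_R = v/R = 0.02436 m/day, D_R = D/R = 0.003955 m²/day.
v_R·t = 0.02436 × 2400 = 58.464 m; 2√(D_R t) = 6.162 m; argument = (66.8 − 58.464)/6.162 = 1.353.
C = C₀ × ½·erfc(1.353) = 1.02 × 0.02785 = 0.0284 mg/L.

0.0284 mg/L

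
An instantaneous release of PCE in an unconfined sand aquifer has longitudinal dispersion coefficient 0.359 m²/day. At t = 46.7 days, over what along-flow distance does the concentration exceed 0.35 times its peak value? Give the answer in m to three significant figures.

The plume is Gaussian with σ = √(2Dt) = √(2 × 0.359 × 46.7) = 5.791 m.
C/C_peak = exp(−Δx²/(2σ²)) = 0.35 ⇒ Δx = σ·√(−2 ln 0.35) = 5.791 × 1.449 = 8.391 m.
Width = 2Δx = 16.8 m.

16.8 m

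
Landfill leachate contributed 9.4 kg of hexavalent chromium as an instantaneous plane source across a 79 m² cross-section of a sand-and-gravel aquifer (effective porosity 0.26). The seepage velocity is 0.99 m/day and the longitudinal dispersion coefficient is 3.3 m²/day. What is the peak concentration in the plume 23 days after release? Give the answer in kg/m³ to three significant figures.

0.0148 kg/m³

The peak of an instantaneous 1D plume sits at x = vt; there the Gaussian factor is 1 and C_max = M/(n_e·A·√(4πDt)), where n_e·A is the pore area the mass is dissolved in.
√(4πDt) = √(4π × 3.3 × 23) = 30.88 m, so C_max = 9.4/(0.26 × 79 × 30.88) = 0.0148 kg/m³.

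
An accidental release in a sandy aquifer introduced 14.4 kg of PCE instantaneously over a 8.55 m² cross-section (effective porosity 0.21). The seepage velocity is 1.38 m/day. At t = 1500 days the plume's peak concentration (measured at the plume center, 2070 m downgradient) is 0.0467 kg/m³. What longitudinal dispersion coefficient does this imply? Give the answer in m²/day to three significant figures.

1.56 m²/day

At the plume center C_max = M/(n_e·A·√(4πDt)), so D = M²/(4πt·(n_e·A·C_max)²).
n_e·A·C_max = 0.21 × 8.55 × 0.0467 = 0.08385 kg/m.
D = 14.4²/(4π × 1500 × 0.08385²) = 1.56 m²/day.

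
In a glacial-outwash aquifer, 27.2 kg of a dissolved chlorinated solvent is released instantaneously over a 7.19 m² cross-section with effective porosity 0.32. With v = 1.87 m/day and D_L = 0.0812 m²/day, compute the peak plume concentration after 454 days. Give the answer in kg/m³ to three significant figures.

The peak of an instantaneous 1D plume sits at x = vt; there the Gaussian factor is 1 and C_max = M/(n_e·A·√(4πDt)), where n_e·A is the pore area the mass is dissolved in.
√(4πDt) = √(4π × 0.0812 × 454) = 21.52 m, so C_max = 27.2/(0.32 × 7.19 × 21.52) = 0.549 kg/m³.

0.549 kg/m³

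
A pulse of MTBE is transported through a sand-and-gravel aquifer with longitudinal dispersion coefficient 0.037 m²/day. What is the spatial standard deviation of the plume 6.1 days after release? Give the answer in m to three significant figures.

0.672 m

Dispersive spreading gives a Gaussian with σ² = 2Dt; advection only shifts the center.
σ = √(2 × 0.037 × 6.1) = 0.672 m.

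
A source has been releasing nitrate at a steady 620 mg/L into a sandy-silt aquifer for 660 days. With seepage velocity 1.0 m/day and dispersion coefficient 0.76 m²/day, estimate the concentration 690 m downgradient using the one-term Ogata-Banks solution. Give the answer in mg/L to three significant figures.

For a continuous step input, C/C₀ ≈ ½·erfc((x−vt)/(2√(Dt))).
vt = 1.0 × 660 = 660 m and 2√(Dt) = 2√(0.76 × 660) = 44.79 m.
Argument (x−vt)/(2√(Dt)) = (690 − 660)/44.79 = 0.6698; ½·erfc(0.6698) = 0.1718.
C = 620 × 0.1718 = 107 mg/L.

107 mg/L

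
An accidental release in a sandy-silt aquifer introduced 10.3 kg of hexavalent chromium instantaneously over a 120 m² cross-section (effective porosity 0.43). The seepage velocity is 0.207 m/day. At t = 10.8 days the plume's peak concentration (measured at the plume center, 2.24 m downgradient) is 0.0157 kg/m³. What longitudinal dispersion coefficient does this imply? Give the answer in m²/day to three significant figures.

At the plume center C_max = M/(n_e·A·√(4πDt)), so D = M²/(4πt·(n_e·A·C_max)²).
n_e·A·C_max = 0.43 × 120 × 0.0157 = 0.8101 kg/m.
D = 10.3²/(4π × 10.8 × 0.8101²) = 1.19 m²/day.

1.19 m²/day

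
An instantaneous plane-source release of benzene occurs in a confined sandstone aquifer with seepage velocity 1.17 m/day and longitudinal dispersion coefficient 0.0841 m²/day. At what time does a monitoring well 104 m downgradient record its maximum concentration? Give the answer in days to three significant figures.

88.8 days

For the 1D instantaneous-source solution, setting ∂C/∂t = 0 at fixed x gives v²t² + 2Dt − x² = 0, so t = (√(D² + v²x²) − D)/v².
√(D² + v²x²) = √(0.0841² + 1.17² × 104²) = 121.7; v² = 1.3689.
t = (121.7 − 0.0841)/1.3689 = 88.8 days (vs. the pure-advection estimate x/v = 88.9 d).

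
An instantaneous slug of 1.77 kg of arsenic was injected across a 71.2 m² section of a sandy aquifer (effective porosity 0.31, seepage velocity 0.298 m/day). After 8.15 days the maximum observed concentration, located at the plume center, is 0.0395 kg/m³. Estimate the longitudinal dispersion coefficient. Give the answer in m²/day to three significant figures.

0.0402 m²/day

At the plume center C_max = M/(n_e·A·√(4πDt)), so D = M²/(4πt·(n_e·A·C_max)²).
n_e·A·C_max = 0.31 × 71.2 × 0.0395 = 0.8718 kg/m.
D = 1.77²/(4π × 8.15 × 0.8718²) = 0.0402 m²/day.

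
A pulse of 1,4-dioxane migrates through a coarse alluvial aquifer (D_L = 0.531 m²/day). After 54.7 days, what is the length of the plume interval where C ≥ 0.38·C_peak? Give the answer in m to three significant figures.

21.2 m

The plume is Gaussian with σ = √(2Dt) = √(2 × 0.531 × 54.7) = 7.622 m.
C/C_peak = exp(−Δx²/(2σ²)) = 0.38 ⇒ Δx = σ·√(−2 ln 0.38) = 7.622 × 1.391 = 10.60 m.
Width = 2Δx = 21.2 m.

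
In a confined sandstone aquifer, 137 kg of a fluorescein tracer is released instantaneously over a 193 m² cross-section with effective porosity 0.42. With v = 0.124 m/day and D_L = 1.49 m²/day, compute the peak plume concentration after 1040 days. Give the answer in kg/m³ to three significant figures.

0.0121 kg/m³

The peak of an instantaneous 1D plume sits at x = vt; there the Gaussian factor is 1 and C_max = M/(n_e·A·√(4πDt)), where n_e·A is the pore area the mass is dissolved in.
√(4πDt) = √(4π × 1.49 × 1040) = 139.5 m, so C_max = 137/(0.42 × 193 × 139.5) = 0.0121 kg/m³.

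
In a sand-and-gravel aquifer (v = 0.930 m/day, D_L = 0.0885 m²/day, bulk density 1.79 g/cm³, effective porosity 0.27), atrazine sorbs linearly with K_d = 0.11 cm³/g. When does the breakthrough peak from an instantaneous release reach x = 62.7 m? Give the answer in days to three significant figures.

Retardation factor R = 1 + ρ_b·K_d/n = 1 + 1.79 × 0.11/0.27 = 1.729.
Sorption retards both mechanisms: v_R = v/R = 0.5379 m/day, D_R = D/R = 0.05119 m²/day.
Peak time from v_R²t² + 2D_R t − x² = 0: t = (√(D_R² + v_R²x²) − D_R)/v_R².
√(D_R² + v_R²x²) = √(0.05119² + 0.5379² × 62.7²) = 33.73; v_R² = 0.2893.
t = (33.73 − 0.05119)/0.2893 = 116 days.

116 days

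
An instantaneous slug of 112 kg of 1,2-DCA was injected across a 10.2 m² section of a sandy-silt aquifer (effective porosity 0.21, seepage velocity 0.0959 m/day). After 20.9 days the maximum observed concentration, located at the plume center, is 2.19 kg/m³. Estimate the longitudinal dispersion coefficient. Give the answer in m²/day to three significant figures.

At the plume center C_max = M/(n_e·A·√(4πDt)), so D = M²/(4πt·(n_e·A·C_max)²).
n_e·A·C_max = 0.21 × 10.2 × 2.19 = 4.691 kg/m.
D = 112²/(4π × 20.9 × 4.691²) = 2.17 m²/day.

2.17 m²/day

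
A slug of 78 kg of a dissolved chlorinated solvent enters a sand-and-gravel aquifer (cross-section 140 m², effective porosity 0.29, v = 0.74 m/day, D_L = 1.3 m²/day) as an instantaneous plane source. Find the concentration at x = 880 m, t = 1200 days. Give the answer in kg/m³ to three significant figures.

0.0136 kg/m³

For an instantaneous plane source, C(x,t) = M/(n_e·A·√(4πDt)) · exp(−(x−vt)²/(4Dt)), with n_e·A the pore (flow) area.
Plume center vt = 0.74 × 1200 = 888 m, so the well at 880 m is 8 m upgradient of the peak.
√(4πDt) = 140.0 m, giving peak height M/(n_e·A·√(4πDt)) = 78/(0.29 × 140 × 140.0) = 0.01372 kg/m³.
(x−vt)²/(4Dt) = (-8)²/(4 × 1.3 × 1200) = 0.01026; exp(−0.01026) = 0.9898.
C = 0.01372 × 0.9898 = 0.0136 kg/m³.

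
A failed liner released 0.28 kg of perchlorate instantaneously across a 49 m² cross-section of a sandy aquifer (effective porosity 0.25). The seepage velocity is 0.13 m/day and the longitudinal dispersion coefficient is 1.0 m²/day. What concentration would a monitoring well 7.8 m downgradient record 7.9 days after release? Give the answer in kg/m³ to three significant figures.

For an instantaneous plane source, C(x,t) = M/(n_e·A·√(4πDt)) · exp(−(x−vt)²/(4Dt)), with n_e·A the pore (flow) area.
Plume center vt = 0.13 × 7.9 = 1.027 m, so the well at 7.8 m is 6.773 m downgradient of the peak.
√(4πDt) = 9.964 m, giving peak height M/(n_e·A·√(4πDt)) = 0.28/(0.25 × 49 × 9.964) = 0.002294 kg/m³.
(x−vt)²/(4Dt) = (6.773)²/(4 × 1.0 × 7.9) = 1.452; exp(−1.452) = 0.2341.
C = 0.002294 × 0.2341 = 0.000537 kg/m³.

0.000537 kg/m³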